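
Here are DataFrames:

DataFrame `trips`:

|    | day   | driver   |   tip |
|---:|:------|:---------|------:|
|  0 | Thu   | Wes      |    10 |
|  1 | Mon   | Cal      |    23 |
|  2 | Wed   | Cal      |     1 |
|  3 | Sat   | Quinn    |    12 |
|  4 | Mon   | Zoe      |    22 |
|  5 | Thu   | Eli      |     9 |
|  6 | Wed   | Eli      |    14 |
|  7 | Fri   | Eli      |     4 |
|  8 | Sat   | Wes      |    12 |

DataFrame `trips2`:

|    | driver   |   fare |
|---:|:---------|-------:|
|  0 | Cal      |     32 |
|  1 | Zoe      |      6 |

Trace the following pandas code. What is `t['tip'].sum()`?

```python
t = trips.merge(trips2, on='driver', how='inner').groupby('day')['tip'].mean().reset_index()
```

23.5

merge on 'driver' (how='inner') → 3 rows:
   day driver  tip  fare
0  Mon    Cal   23    32
1  Wed    Cal    1    32
2  Mon    Zoe   22     6
group by day, mean of tip:
day
Mon    22.5
Wed     1.0
Name: tip, dtype: float64
reset_index():
   day   tip
0  Mon  22.5
1  Wed   1.0
The sum of column 'tip' is 23.5.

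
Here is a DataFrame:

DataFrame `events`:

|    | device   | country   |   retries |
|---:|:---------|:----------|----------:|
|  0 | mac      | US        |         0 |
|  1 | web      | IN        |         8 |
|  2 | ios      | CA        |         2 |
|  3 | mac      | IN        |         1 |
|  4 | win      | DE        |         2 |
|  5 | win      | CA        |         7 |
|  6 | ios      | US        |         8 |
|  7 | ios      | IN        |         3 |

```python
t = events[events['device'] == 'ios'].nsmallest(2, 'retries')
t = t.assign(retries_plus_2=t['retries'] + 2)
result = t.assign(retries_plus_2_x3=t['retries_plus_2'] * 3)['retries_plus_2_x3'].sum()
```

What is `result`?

filter rows where device == 'ios':
  device country  retries
2    ios      CA        2
6    ios      US        8
7    ios      IN        3
take 2 rows with smallest retries:
  device country  retries
2    ios      CA        2
7    ios      IN        3
add column retries_plus_2 = t['retries'] + 2:
  device country  retries  retries_plus_2
2    ios      CA        2               4
7    ios      IN        3               5
add column retries_plus_2_x3 = t['retries_plus_2'] * 3:
  device country  retries  retries_plus_2  retries_plus_2_x3
2    ios      CA        2               4                 12
7    ios      IN        3               5                 15
sum of column 'retries_plus_2_x3' → 27

27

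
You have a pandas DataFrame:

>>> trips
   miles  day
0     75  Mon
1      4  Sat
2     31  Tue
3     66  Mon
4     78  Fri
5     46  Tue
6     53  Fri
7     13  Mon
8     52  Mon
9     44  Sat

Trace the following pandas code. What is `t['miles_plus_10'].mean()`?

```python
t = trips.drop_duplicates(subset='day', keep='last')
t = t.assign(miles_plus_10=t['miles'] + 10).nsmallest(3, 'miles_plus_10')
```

57.3333333333

drop duplicate day (keep=last):
   miles  day
5     46  Tue
6     53  Fri
8     52  Mon
9     44  Sat
add column miles_plus_10 = t['miles'] + 10:
   miles  day  miles_plus_10
5     46  Tue             56
6     53  Fri             63
8     52  Mon             62
9     44  Sat             54
take 3 rows with smallest miles_plus_10:
   miles  day  miles_plus_10
9     44  Sat             54
5     46  Tue             56
8     52  Mon             62
Reading off the mean of column 'miles_plus_10', we get 57.3333333333.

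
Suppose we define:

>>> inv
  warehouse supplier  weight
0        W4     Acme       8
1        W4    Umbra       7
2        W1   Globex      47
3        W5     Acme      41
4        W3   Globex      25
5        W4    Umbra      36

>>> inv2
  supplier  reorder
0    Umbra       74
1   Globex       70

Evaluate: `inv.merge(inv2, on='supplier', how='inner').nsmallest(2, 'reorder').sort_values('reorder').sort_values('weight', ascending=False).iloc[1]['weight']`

25

merge on 'supplier' (how='inner') → 4 rows:
  warehouse supplier  weight  reorder
0        W4    Umbra       7       74
1        W1   Globex      47       70
2        W3   Globex      25       70
3        W4    Umbra      36       74
take 2 rows with smallest reorder:
  warehouse supplier  weight  reorder
1        W1   Globex      47       70
2        W3   Globex      25       70
sort by reorder:
  warehouse supplier  weight  reorder
1        W1   Globex      47       70
2        W3   Globex      25       70
sort by weight descending:
  warehouse supplier  weight  reorder
1        W1   Globex      47       70
2        W3   Globex      25       70
value at position 1, column 'weight' → 25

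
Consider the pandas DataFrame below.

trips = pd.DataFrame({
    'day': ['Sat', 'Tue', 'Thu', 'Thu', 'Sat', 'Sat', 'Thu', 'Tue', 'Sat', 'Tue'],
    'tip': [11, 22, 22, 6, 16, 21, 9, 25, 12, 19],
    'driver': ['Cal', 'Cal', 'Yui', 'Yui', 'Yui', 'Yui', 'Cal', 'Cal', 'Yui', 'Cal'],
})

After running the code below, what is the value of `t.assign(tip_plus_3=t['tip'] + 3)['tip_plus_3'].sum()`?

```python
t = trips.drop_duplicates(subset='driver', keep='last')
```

drop duplicate driver (keep=last):
   day  tip driver
8  Sat   12    Yui
9  Tue   19    Cal
add column tip_plus_3 = t['tip'] + 3:
   day  tip driver  tip_plus_3
8  Sat   12    Yui          15
9  Tue   19    Cal          22
Then the sum of column 'tip_plus_3': 37

37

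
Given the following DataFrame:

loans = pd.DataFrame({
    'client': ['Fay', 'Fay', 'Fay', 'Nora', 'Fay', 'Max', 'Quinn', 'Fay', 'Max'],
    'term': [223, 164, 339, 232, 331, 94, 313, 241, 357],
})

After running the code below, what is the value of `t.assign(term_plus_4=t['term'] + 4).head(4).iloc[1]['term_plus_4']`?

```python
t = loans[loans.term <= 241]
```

filter rows where term <= 241:
  client  term
0    Fay   223
1    Fay   164
3   Nora   232
5    Max    94
7    Fay   241
add column term_plus_4 = t['term'] + 4:
  client  term  term_plus_4
0    Fay   223          227
1    Fay   164          168
3   Nora   232          236
5    Max    94           98
7    Fay   241          245
take first 4 rows:
  client  term  term_plus_4
0    Fay   223          227
1    Fay   164          168
3   Nora   232          236
5    Max    94           98
Taking the value at position 1, column 'term_plus_4' gives 168.

168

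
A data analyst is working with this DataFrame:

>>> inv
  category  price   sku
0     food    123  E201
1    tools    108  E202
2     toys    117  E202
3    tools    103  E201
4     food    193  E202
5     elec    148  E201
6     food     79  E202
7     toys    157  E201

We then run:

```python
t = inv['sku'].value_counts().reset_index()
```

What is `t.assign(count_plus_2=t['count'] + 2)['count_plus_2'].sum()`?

value_counts of sku:
sku
E201    4
E202    4
Name: count, dtype: int64
reset_index():
    sku  count
0  E201      4
1  E202      4
add column count_plus_2 = t['count'] + 2:
    sku  count  count_plus_2
0  E201      4             6
1  E202      4             6
So sum() = 12.

12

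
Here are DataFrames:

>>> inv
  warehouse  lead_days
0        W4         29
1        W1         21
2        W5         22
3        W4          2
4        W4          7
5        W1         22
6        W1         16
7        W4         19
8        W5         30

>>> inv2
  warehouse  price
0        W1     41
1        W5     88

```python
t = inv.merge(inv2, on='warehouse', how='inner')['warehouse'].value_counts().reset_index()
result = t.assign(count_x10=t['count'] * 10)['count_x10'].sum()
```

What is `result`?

50

merge on 'warehouse' (how='inner') → 5 rows:
  warehouse  lead_days  price
0        W1         21     41
1        W5         22     88
2        W1         22     41
3        W1         16     41
4        W5         30     88
value_counts of warehouse:
warehouse
W1    3
W5    2
Name: count, dtype: int64
reset_index():
  warehouse  count
0        W1      3
1        W5      2
add column count_x10 = t['count'] * 10:
  warehouse  count  count_x10
0        W1      3         30
1        W5      2         20
So sum() = 50.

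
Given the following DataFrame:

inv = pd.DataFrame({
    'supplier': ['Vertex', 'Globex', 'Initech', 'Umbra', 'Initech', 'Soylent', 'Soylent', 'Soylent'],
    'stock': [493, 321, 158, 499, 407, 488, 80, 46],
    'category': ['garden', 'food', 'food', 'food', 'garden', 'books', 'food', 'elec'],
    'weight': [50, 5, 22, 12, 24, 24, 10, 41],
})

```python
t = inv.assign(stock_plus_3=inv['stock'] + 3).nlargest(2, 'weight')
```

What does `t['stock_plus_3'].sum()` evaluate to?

545

add column stock_plus_3 = inv['stock'] + 3:
  supplier  stock category  weight  stock_plus_3
0   Vertex    493   garden      50           496
1   Globex    321     food       5           324
2  Initech    158     food      22           161
3    Umbra    499     food      12           502
4  Initech    407   garden      24           410
5  Soylent    488    books      24           491
6  Soylent     80     food      10            83
7  Soylent     46     elec      41            49
take 2 rows with largest weight:
  supplier  stock category  weight  stock_plus_3
0   Vertex    493   garden      50           496
7  Soylent     46     elec      41            49
sum of column 'stock_plus_3' → 545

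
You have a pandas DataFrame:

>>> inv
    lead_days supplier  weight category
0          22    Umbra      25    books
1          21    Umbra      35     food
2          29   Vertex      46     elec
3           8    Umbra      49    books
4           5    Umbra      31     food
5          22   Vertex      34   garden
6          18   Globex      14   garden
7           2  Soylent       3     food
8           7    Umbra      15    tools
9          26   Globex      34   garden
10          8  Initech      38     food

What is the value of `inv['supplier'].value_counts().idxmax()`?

value_counts of supplier:
supplier
Umbra      5
Vertex     2
Globex     2
Soylent    1
Initech    1
Name: count, dtype: int64
The label with the largest value is Umbra.

Umbra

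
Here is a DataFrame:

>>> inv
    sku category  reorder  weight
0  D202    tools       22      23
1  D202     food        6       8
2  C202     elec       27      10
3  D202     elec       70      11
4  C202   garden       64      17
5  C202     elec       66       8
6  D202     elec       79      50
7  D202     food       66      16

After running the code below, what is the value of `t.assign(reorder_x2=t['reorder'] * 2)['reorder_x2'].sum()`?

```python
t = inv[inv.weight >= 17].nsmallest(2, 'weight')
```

filter rows where weight >= 17:
    sku category  reorder  weight
0  D202    tools       22      23
4  C202   garden       64      17
6  D202     elec       79      50
take 2 rows with smallest weight:
    sku category  reorder  weight
4  C202   garden       64      17
0  D202    tools       22      23
add column reorder_x2 = t['reorder'] * 2:
    sku category  reorder  weight  reorder_x2
4  C202   garden       64      17         128
0  D202    tools       22      23          44
The sum of column 'reorder_x2' is 172.

172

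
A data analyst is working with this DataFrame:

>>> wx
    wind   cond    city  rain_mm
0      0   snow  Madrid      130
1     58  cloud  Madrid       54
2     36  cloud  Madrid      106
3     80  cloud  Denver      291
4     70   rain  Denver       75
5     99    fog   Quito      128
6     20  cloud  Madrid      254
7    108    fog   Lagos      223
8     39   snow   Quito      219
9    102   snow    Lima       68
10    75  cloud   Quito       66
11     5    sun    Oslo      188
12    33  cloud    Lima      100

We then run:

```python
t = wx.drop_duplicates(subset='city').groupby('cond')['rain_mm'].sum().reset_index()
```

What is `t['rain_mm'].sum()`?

1028

drop duplicate city (keep=first):
    wind   cond    city  rain_mm
0      0   snow  Madrid      130
3     80  cloud  Denver      291
5     99    fog   Quito      128
7    108    fog   Lagos      223
9    102   snow    Lima       68
11     5    sun    Oslo      188
group by cond, sum of rain_mm:
cond
cloud    291
fog      351
snow     198
sun      188
Name: rain_mm, dtype: int64
reset_index():
    cond  rain_mm
0  cloud      291
1    fog      351
2   snow      198
3    sun      188
Finally, sum of column 'rain_mm' = 1028.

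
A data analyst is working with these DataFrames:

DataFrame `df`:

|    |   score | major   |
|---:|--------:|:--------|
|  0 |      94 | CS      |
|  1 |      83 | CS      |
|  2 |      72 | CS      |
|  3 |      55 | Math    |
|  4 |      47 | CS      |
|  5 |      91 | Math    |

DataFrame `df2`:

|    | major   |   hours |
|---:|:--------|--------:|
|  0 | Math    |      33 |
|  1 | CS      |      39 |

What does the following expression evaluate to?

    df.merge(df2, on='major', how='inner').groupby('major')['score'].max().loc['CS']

94

merge on 'major' (how='inner') → 6 rows:
   score major  hours
0     94    CS     39
1     83    CS     39
2     72    CS     39
3     55  Math     33
4     47    CS     39
5     91  Math     33
group by major, max of score:
major
CS      94
Math    91
Name: score, dtype: int64
So loc['CS'] = 94.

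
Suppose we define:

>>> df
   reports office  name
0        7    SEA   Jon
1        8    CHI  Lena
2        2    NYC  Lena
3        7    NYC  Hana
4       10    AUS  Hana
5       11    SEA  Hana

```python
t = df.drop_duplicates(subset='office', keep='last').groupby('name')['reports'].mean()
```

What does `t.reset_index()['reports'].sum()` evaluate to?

drop duplicate office (keep=last):
   reports office  name
1        8    CHI  Lena
3        7    NYC  Hana
4       10    AUS  Hana
5       11    SEA  Hana
group by name, mean of reports:
name
Hana    9.333333
Lena    8.000000
Name: reports, dtype: float64
reset_index():
   name   reports
0  Hana  9.333333
1  Lena  8.000000
Finally, sum of column 'reports' = 17.3333333333.

17.3333333333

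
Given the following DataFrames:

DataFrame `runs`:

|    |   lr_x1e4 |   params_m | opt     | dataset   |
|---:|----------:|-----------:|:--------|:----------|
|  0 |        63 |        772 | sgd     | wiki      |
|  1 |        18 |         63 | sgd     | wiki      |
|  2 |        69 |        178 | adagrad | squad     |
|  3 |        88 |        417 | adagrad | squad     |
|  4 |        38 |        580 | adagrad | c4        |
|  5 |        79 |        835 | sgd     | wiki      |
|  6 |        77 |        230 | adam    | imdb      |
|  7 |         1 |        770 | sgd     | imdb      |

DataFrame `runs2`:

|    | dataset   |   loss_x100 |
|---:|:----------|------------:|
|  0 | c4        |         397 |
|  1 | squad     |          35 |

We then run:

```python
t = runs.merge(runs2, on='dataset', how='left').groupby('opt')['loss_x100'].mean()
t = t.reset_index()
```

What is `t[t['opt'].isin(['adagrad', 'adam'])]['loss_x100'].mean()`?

merge on 'dataset' (how='left') → 8 rows:
   lr_x1e4  params_m      opt dataset  loss_x100
0       63       772      sgd    wiki        NaN
1       18        63      sgd    wiki        NaN
2       69       178  adagrad   squad       35.0
3       88       417  adagrad   squad       35.0
4       38       580  adagrad      c4      397.0
5       79       835      sgd    wiki        NaN
6       77       230     adam    imdb        NaN
7        1       770      sgd    imdb        NaN
group by opt, mean of loss_x100:
opt
adagrad    155.666667
adam              NaN
sgd               NaN
Name: loss_x100, dtype: float64
reset_index():
       opt   loss_x100
0  adagrad  155.666667
1     adam         NaN
2      sgd         NaN
filter rows where opt in ['adagrad', 'adam']:
       opt   loss_x100
0  adagrad  155.666667
1     adam         NaN
Then the mean of column 'loss_x100': 155.666666667

155.666666667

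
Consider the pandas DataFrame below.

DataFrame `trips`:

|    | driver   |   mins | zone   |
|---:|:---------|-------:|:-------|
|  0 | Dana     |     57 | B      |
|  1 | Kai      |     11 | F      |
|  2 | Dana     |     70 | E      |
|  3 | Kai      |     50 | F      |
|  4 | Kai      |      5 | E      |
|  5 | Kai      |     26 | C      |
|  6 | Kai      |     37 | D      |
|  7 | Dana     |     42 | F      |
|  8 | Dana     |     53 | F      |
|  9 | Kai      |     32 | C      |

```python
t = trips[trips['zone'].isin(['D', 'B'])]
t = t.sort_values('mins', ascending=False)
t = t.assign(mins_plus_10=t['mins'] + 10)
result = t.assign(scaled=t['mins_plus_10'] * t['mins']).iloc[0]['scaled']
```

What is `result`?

filter rows where zone in ['D', 'B']:
  driver  mins zone
0   Dana    57    B
6    Kai    37    D
sort by mins descending:
  driver  mins zone
0   Dana    57    B
6    Kai    37    D
add column mins_plus_10 = t['mins'] + 10:
  driver  mins zone  mins_plus_10
0   Dana    57    B            67
6    Kai    37    D            47
add column scaled = t['mins_plus_10'] * t['mins']:
  driver  mins zone  mins_plus_10  scaled
0   Dana    57    B            67    3819
6    Kai    37    D            47    1739
Taking the value at position 0, column 'scaled' gives 3819.

3819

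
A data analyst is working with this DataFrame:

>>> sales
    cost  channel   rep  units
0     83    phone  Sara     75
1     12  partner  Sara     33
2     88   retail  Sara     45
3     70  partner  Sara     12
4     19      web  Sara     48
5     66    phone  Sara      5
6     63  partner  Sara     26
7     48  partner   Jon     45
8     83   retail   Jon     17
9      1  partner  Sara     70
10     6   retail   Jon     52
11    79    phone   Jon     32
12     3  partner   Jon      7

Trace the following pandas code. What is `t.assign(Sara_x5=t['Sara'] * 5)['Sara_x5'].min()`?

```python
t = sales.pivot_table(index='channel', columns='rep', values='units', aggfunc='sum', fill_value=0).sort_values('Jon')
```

225

pivot: rows=channel, cols=rep, sum(units):
rep      Jon  Sara
channel           
partner   52   141
phone     32    80
retail    69    45
web        0    48
sort by Jon:
rep      Jon  Sara
channel           
web        0    48
phone     32    80
partner   52   141
retail    69    45
add column Sara_x5 = t['Sara'] * 5:
rep      Jon  Sara  Sara_x5
channel                    
web        0    48      240
phone     32    80      400
partner   52   141      705
retail    69    45      225
Hence 225.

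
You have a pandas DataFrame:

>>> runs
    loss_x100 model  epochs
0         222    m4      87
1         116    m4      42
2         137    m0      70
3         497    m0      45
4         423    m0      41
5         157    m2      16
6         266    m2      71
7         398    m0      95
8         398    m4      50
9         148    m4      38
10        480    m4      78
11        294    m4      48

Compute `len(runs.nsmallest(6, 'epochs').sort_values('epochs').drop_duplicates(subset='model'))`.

3

take 6 rows with smallest epochs:
    loss_x100 model  epochs
5         157    m2      16
9         148    m4      38
4         423    m0      41
1         116    m4      42
3         497    m0      45
11        294    m4      48
sort by epochs:
    loss_x100 model  epochs
5         157    m2      16
9         148    m4      38
4         423    m0      41
1         116    m4      42
3         497    m0      45
11        294    m4      48
drop duplicate model (keep=first):
   loss_x100 model  epochs
5        157    m2      16
9        148    m4      38
4        423    m0      41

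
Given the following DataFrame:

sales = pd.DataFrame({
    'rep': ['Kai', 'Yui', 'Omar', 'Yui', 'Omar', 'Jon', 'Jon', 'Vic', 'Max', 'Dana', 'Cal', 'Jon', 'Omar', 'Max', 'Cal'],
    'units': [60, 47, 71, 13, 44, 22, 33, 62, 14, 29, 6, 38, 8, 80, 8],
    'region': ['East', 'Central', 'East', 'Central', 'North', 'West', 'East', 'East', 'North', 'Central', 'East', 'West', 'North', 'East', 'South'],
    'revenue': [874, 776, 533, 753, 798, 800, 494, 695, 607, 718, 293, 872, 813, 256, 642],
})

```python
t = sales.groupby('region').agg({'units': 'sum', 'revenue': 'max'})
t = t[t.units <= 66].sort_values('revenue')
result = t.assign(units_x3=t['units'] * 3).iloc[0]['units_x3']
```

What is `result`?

24

group by region: sum(units), max(revenue):
         units  revenue
region                 
Central     89      776
East       312      874
North       66      813
South        8      642
West        60      872
filter rows where units <= 66:
        units  revenue
region                
North      66      813
South       8      642
West       60      872
sort by revenue:
        units  revenue
region                
South       8      642
North      66      813
West       60      872
add column units_x3 = t['units'] * 3:
        units  revenue  units_x3
region                          
South       8      642        24
North      66      813       198
West       60      872       180
Then the value at position 0, column 'units_x3': 24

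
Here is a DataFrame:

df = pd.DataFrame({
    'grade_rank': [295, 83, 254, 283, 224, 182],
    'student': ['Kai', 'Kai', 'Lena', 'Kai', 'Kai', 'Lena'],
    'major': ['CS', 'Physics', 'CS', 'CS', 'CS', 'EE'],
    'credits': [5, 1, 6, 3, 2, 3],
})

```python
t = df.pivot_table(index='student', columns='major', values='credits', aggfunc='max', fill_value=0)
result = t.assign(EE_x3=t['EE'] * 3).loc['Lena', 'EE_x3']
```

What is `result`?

9

pivot: rows=student, cols=major, max(credits):
major    CS  EE  Physics
student                 
Kai       5   0        1
Lena      6   3        0
add column EE_x3 = t['EE'] * 3:
major    CS  EE  Physics  EE_x3
student                        
Kai       5   0        1      0
Lena      6   3        0      9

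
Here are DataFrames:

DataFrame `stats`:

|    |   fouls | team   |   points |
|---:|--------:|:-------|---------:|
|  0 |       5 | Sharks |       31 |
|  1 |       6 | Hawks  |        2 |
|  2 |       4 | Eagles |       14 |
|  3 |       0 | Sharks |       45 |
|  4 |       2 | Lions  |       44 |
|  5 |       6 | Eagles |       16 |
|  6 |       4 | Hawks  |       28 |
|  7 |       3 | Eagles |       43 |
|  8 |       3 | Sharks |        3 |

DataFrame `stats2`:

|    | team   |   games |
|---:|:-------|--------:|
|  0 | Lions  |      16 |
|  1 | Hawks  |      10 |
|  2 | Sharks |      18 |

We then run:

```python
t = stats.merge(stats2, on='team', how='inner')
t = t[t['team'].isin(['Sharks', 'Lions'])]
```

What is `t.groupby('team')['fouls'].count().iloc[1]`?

3

merge on 'team' (how='inner') → 6 rows:
   fouls    team  points  games
0      5  Sharks      31     18
1      6   Hawks       2     10
2      0  Sharks      45     18
3      2   Lions      44     16
4      4   Hawks      28     10
5      3  Sharks       3     18
filter rows where team in ['Sharks', 'Lions']:
   fouls    team  points  games
0      5  Sharks      31     18
2      0  Sharks      45     18
3      2   Lions      44     16
5      3  Sharks       3     18
group by team, count of fouls:
team
Lions     1
Sharks    3
Name: fouls, dtype: int64
So iloc[1] = 3.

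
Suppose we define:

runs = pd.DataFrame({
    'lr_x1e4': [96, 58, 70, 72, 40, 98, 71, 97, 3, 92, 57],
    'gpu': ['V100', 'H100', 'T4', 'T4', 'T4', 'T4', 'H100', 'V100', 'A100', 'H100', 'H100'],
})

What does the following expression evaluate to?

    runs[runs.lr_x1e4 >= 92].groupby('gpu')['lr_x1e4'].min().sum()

286

filter rows where lr_x1e4 >= 92:
   lr_x1e4   gpu
0       96  V100
5       98    T4
7       97  V100
9       92  H100
group by gpu, min of lr_x1e4:
gpu
H100    92
T4      98
V100    96
Name: lr_x1e4, dtype: int64
So sum() = 286.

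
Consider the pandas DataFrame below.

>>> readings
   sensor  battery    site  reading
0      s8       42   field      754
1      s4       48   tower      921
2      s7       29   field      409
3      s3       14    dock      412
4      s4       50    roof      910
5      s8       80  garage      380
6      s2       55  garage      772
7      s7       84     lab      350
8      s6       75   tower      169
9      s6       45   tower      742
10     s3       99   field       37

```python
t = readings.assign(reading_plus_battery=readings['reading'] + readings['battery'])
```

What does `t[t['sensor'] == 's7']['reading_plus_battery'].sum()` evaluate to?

add column reading_plus_battery = readings['reading'] + readings['battery']:
   sensor  battery    site  reading  reading_plus_battery
0      s8       42   field      754                   796
1      s4       48   tower      921                   969
2      s7       29   field      409                   438
3      s3       14    dock      412                   426
4      s4       50    roof      910                   960
5      s8       80  garage      380                   460
6      s2       55  garage      772                   827
7      s7       84     lab      350                   434
8      s6       75   tower      169                   244
9      s6       45   tower      742                   787
10     s3       99   field       37                   136
filter rows where sensor == 's7':
  sensor  battery   site  reading  reading_plus_battery
2     s7       29  field      409                   438
7     s7       84    lab      350                   434
Reading off the sum of column 'reading_plus_battery', we get 872.

872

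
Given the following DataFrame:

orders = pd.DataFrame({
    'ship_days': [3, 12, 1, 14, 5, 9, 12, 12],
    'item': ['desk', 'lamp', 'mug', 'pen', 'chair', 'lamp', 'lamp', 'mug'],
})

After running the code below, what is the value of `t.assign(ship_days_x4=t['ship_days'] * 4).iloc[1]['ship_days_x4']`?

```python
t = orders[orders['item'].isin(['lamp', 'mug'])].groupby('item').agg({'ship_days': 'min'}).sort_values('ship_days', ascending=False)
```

4

filter rows where item in ['lamp', 'mug']:
   ship_days  item
1         12  lamp
2          1   mug
5          9  lamp
6         12  lamp
7         12   mug
group by item, min of ship_days:
      ship_days
item           
lamp          9
mug           1
sort by ship_days descending:
      ship_days
item           
lamp          9
mug           1
add column ship_days_x4 = t['ship_days'] * 4:
      ship_days  ship_days_x4
item                         
lamp          9            36
mug           1             4
Then the value at position 1, column 'ship_days_x4': 4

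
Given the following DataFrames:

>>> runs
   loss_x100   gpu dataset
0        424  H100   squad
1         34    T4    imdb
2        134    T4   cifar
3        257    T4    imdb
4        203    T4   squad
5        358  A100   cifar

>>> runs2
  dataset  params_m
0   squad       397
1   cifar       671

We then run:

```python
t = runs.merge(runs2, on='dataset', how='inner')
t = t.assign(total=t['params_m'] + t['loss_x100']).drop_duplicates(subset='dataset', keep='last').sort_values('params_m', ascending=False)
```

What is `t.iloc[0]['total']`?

1029

merge on 'dataset' (how='inner') → 4 rows:
   loss_x100   gpu dataset  params_m
0        424  H100   squad       397
1        134    T4   cifar       671
2        203    T4   squad       397
3        358  A100   cifar       671
add column total = t['params_m'] + t['loss_x100']:
   loss_x100   gpu dataset  params_m  total
0        424  H100   squad       397    821
1        134    T4   cifar       671    805
2        203    T4   squad       397    600
3        358  A100   cifar       671   1029
drop duplicate dataset (keep=last):
   loss_x100   gpu dataset  params_m  total
2        203    T4   squad       397    600
3        358  A100   cifar       671   1029
sort by params_m descending:
   loss_x100   gpu dataset  params_m  total
3        358  A100   cifar       671   1029
2        203    T4   squad       397    600
value at position 0, column 'total' → 1029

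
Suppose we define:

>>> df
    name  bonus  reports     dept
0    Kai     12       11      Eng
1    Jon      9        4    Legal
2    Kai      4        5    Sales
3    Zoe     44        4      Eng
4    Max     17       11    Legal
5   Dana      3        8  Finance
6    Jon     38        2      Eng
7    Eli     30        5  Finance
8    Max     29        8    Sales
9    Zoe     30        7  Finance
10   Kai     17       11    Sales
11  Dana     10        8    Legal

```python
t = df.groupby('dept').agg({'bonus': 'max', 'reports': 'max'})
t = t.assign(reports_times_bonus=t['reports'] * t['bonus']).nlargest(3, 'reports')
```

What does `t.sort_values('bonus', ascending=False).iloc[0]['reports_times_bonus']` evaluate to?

484

group by dept: max(bonus), max(reports):
         bonus  reports
dept                   
Eng         44       11
Finance     30        8
Legal       17       11
Sales       29       11
add column reports_times_bonus = t['reports'] * t['bonus']:
         bonus  reports  reports_times_bonus
dept                                        
Eng         44       11                  484
Finance     30        8                  240
Legal       17       11                  187
Sales       29       11                  319
take 3 rows with largest reports:
       bonus  reports  reports_times_bonus
dept                                      
Eng       44       11                  484
Legal     17       11                  187
Sales     29       11                  319
sort by bonus descending:
       bonus  reports  reports_times_bonus
dept                                      
Eng       44       11                  484
Sales     29       11                  319
Legal     17       11                  187
So iloc[0]['reports_times_bonus'] = 484.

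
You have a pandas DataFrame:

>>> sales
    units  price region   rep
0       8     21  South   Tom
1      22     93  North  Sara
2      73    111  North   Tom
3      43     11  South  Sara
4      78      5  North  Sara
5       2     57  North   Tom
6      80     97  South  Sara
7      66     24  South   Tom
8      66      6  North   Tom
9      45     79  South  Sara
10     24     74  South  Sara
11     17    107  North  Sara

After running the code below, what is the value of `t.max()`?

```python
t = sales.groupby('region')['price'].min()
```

11

group by region, min of price:
region
North     5
South    11
Name: price, dtype: int64
max of the resulting series → 11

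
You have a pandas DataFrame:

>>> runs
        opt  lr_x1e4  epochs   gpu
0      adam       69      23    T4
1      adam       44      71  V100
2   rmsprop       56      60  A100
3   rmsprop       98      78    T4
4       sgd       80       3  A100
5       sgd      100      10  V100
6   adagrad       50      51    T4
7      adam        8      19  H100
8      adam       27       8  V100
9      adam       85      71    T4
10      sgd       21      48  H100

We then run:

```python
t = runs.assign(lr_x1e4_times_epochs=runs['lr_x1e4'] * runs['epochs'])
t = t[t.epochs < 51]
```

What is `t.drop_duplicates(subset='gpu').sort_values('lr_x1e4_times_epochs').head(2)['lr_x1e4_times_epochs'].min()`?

add column lr_x1e4_times_epochs = runs['lr_x1e4'] * runs['epochs']:
        opt  lr_x1e4  epochs   gpu  lr_x1e4_times_epochs
0      adam       69      23    T4                  1587
1      adam       44      71  V100                  3124
2   rmsprop       56      60  A100                  3360
3   rmsprop       98      78    T4                  7644
4       sgd       80       3  A100                   240
5       sgd      100      10  V100                  1000
6   adagrad       50      51    T4                  2550
7      adam        8      19  H100                   152
8      adam       27       8  V100                   216
9      adam       85      71    T4                  6035
10      sgd       21      48  H100                  1008
filter rows where epochs < 51:
     opt  lr_x1e4  epochs   gpu  lr_x1e4_times_epochs
0   adam       69      23    T4                  1587
4    sgd       80       3  A100                   240
5    sgd      100      10  V100                  1000
7   adam        8      19  H100                   152
8   adam       27       8  V100                   216
10   sgd       21      48  H100                  1008
drop duplicate gpu (keep=first):
    opt  lr_x1e4  epochs   gpu  lr_x1e4_times_epochs
0  adam       69      23    T4                  1587
4   sgd       80       3  A100                   240
5   sgd      100      10  V100                  1000
7  adam        8      19  H100                   152
sort by lr_x1e4_times_epochs:
    opt  lr_x1e4  epochs   gpu  lr_x1e4_times_epochs
7  adam        8      19  H100                   152
4   sgd       80       3  A100                   240
5   sgd      100      10  V100                  1000
0  adam       69      23    T4                  1587
take first 2 rows:
    opt  lr_x1e4  epochs   gpu  lr_x1e4_times_epochs
7  adam        8      19  H100                   152
4   sgd       80       3  A100                   240
So min() = 152.

152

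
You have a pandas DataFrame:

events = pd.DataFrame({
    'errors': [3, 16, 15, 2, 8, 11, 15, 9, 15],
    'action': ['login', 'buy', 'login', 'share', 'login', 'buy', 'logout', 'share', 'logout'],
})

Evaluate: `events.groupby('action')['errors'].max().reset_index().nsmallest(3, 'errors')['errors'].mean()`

13.0

group by action, max of errors:
action
buy       16
login     15
logout    15
share      9
Name: errors, dtype: int64
reset_index():
   action  errors
0     buy      16
1   login      15
2  logout      15
3   share       9
take 3 rows with smallest errors:
   action  errors
3   share       9
1   login      15
2  logout      15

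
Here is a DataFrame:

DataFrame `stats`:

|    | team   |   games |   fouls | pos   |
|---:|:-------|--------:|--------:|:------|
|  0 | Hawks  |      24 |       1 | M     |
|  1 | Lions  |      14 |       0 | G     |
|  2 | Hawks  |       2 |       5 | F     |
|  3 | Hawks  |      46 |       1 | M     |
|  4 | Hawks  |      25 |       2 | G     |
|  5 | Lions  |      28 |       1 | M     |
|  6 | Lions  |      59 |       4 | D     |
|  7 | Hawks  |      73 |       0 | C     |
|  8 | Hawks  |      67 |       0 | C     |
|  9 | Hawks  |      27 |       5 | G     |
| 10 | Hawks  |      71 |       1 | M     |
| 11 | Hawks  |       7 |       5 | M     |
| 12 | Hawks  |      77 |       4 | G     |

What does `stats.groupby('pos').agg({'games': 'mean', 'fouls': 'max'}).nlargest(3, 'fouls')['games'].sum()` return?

72.95

group by pos: mean(games), max(fouls):
     games  fouls
pos              
C    70.00      0
D    59.00      4
F     2.00      5
G    35.75      5
M    35.20      5
take 3 rows with largest fouls:
     games  fouls
pos              
F     2.00      5
G    35.75      5
M    35.20      5
Taking the sum of column 'games' gives 72.95.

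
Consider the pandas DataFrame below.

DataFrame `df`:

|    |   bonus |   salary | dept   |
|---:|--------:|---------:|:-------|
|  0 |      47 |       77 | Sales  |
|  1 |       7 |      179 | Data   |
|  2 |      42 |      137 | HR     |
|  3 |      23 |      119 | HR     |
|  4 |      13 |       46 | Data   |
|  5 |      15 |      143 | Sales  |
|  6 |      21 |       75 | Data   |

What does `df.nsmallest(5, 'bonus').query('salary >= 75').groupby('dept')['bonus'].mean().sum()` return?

take 5 rows with smallest bonus:
   bonus  salary   dept
1      7     179   Data
4     13      46   Data
5     15     143  Sales
6     21      75   Data
3     23     119     HR
filter rows where salary >= 75:
   bonus  salary   dept
1      7     179   Data
5     15     143  Sales
6     21      75   Data
3     23     119     HR
group by dept, mean of bonus:
dept
Data     14.0
HR       23.0
Sales    15.0
Name: bonus, dtype: float64

52.0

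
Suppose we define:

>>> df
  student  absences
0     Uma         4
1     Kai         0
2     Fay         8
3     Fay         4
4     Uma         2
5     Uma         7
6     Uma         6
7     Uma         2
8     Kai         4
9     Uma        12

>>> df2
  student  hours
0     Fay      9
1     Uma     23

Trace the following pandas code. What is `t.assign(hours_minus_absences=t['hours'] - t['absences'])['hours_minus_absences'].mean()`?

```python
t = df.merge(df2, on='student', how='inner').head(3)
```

merge on 'student' (how='inner') → 8 rows:
  student  absences  hours
0     Uma         4     23
1     Fay         8      9
2     Fay         4      9
3     Uma         2     23
4     Uma         7     23
5     Uma         6     23
6     Uma         2     23
7     Uma        12     23
take first 3 rows:
  student  absences  hours
0     Uma         4     23
1     Fay         8      9
2     Fay         4      9
add column hours_minus_absences = t['hours'] - t['absences']:
  student  absences  hours  hours_minus_absences
0     Uma         4     23                    19
1     Fay         8      9                     1
2     Fay         4      9                     5
Taking the mean of column 'hours_minus_absences' gives 8.33333333333.

8.33333333333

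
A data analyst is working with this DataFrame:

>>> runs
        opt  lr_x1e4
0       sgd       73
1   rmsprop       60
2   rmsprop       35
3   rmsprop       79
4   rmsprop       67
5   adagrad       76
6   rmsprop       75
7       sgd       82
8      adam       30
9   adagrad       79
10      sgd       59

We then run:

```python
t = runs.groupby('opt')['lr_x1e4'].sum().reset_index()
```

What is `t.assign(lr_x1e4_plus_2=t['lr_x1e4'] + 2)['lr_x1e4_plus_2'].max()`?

318

group by opt, sum of lr_x1e4:
opt
adagrad    155
adam        30
rmsprop    316
sgd        214
Name: lr_x1e4, dtype: int64
reset_index():
       opt  lr_x1e4
0  adagrad      155
1     adam       30
2  rmsprop      316
3      sgd      214
add column lr_x1e4_plus_2 = t['lr_x1e4'] + 2:
       opt  lr_x1e4  lr_x1e4_plus_2
0  adagrad      155             157
1     adam       30              32
2  rmsprop      316             318
3      sgd      214             216
The max of column 'lr_x1e4_plus_2' is 318.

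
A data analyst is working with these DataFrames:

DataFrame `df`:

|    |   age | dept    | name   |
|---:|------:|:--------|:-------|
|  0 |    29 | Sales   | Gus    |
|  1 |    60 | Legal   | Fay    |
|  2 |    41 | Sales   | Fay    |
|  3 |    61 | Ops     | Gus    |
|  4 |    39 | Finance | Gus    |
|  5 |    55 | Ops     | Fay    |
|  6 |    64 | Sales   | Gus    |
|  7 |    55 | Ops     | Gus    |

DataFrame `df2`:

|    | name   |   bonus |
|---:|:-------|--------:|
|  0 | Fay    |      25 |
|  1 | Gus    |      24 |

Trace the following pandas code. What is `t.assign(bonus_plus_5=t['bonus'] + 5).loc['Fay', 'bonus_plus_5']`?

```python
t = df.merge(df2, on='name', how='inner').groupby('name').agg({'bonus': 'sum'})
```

80

merge on 'name' (how='inner') → 8 rows:
   age     dept name  bonus
0   29    Sales  Gus     24
1   60    Legal  Fay     25
2   41    Sales  Fay     25
3   61      Ops  Gus     24
4   39  Finance  Gus     24
5   55      Ops  Fay     25
6   64    Sales  Gus     24
7   55      Ops  Gus     24
group by name, sum of bonus:
      bonus
name       
Fay      75
Gus     120
add column bonus_plus_5 = t['bonus'] + 5:
      bonus  bonus_plus_5
name                     
Fay      75            80
Gus     120           125
value at row 'Fay', column 'bonus_plus_5' → 80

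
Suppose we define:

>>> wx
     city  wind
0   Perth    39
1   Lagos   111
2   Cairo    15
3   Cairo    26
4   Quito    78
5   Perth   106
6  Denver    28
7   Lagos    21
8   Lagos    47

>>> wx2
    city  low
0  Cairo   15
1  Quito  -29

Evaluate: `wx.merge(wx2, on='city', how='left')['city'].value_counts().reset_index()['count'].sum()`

9

merge on 'city' (how='left') → 9 rows:
     city  wind   low
0   Perth    39   NaN
1   Lagos   111   NaN
2   Cairo    15  15.0
3   Cairo    26  15.0
4   Quito    78 -29.0
5   Perth   106   NaN
6  Denver    28   NaN
7   Lagos    21   NaN
8   Lagos    47   NaN
value_counts of city:
city
Lagos     3
Perth     2
Cairo     2
Quito     1
Denver    1
Name: count, dtype: int64
reset_index():
     city  count
0   Lagos      3
1   Perth      2
2   Cairo      2
3   Quito      1
4  Denver      1
sum of column 'count' → 9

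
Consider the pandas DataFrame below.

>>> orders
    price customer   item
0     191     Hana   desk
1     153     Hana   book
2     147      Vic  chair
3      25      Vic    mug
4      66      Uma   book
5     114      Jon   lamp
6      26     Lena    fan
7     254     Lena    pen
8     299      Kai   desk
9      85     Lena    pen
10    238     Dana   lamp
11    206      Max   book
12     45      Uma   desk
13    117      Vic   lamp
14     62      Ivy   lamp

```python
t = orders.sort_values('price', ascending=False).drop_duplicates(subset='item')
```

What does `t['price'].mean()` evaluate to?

sort by price descending:
    price customer   item
8     299      Kai   desk
7     254     Lena    pen
10    238     Dana   lamp
11    206      Max   book
0     191     Hana   desk
1     153     Hana   book
2     147      Vic  chair
13    117      Vic   lamp
5     114      Jon   lamp
9      85     Lena    pen
4      66      Uma   book
14     62      Ivy   lamp
12     45      Uma   desk
6      26     Lena    fan
3      25      Vic    mug
drop duplicate item (keep=first):
    price customer   item
8     299      Kai   desk
7     254     Lena    pen
10    238     Dana   lamp
11    206      Max   book
2     147      Vic  chair
6      26     Lena    fan
3      25      Vic    mug
mean of column 'price' → 170.714285714

170.714285714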